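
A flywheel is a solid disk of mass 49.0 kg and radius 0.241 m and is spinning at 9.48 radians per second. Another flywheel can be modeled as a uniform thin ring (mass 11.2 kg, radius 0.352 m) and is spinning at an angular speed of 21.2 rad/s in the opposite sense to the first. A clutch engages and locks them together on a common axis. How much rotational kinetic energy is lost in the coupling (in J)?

The coupling torques are internal; angular momentum about the shared axis is conserved.
Moments of inertia: I_A = ½(49.0)(0.241)² = 1.423 kg·m²; I_B = (11.2)(0.352)² = 1.388 kg·m².
Taking A's sense as positive: L = (1.423)(9.48) − (1.388)(21.2) = -15.93 kg·m²·rad/s.
Combined I = 1.423 + 1.388 = 2.811 kg·m².
ω_f = L / I = -15.93 / 2.811 = -5.668 rad/s.
KE_i = ½ΣIω² = 375.8 J; KE_f = ½(2.811)(5.668)² = 45.14 J.

ΔKE lost ≈ 331 J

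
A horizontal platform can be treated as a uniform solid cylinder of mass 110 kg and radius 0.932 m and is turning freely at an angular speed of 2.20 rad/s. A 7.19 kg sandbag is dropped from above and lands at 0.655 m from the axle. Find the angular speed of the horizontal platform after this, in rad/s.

The added mass arrives with no angular momentum about the axle, and any external torque about the axle is negligible, so the system's angular momentum is conserved.
I_p = ½(110)(0.932)² = 47.77 kg·m².
Added inertia Σmr² = (7.19)(0.655)² = 3.085 kg·m²; I_f = 47.77 + 3.085 = 50.86 kg·m².
ω_f = I_p ω_i / I_f = (47.77)(2.20) / 50.86 = 2.067 rad/s.

ω_f ≈ 2.07 rad/s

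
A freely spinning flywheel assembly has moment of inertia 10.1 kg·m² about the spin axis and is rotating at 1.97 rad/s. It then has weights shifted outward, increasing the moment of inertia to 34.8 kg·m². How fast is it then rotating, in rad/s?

Angular momentum about the spin axis is conserved since the torque about it is zero.
ω₂ = I₁ω₁ / I₂ = (10.10)(1.97 rad/s) / (34.80) = 0.5718 rad/s.

ω₂ ≈ 0.572 rad/s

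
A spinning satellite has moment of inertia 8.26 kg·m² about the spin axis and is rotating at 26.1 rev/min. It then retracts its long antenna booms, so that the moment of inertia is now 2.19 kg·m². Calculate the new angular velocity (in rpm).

No external torque acts about the spin axis, so angular momentum is conserved.
ω₂ = I₁ω₁ / I₂ = (8.260)(26.1 rpm) / (2.190) = 98.44 rpm.

ω₂ ≈ 98.4 rpm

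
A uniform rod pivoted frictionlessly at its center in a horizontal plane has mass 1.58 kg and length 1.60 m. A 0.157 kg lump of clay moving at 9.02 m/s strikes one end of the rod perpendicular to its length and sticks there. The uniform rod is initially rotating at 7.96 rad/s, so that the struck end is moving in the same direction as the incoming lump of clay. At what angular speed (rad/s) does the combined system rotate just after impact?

|ω_f| ≈ 8.72 rad/s

About the pivot the impulsive forces during the collision are internal, so angular momentum about that axis is conserved.
I_p = (1/12)(1.58)(1.60)² = 0.3371 kg·m². Taking the sense of the lump of clay's angular momentum as positive, L_{lump} = m v R = (0.157)(9.02)(1.60/2) = 1.133 kg·m²/s.
L_i = +I_p ω_p + m v R = +(0.3371)(7.96) + 1.133 = 3.816 kg·m²/s.
After sticking, I_f = I_p + m R² = 0.3371 + (0.157)(1.60/2)² = 0.4375 kg·m².
ω_f = L_i / I_f = 3.816 / 0.4375 = 8.721 rad/s.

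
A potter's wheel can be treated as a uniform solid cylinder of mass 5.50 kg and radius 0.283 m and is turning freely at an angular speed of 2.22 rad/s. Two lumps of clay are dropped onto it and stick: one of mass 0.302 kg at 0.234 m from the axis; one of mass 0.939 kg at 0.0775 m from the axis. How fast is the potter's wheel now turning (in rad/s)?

The added mass arrives with no angular momentum about the axis, and any external torque about the axis is negligible, so the system's angular momentum is conserved.
I_p = ½(5.50)(0.283)² = 0.2202 kg·m².
Added inertia Σmr² = (0.302)(0.234)² + (0.939)(0.0775)² = 0.02218 kg·m²; I_f = 0.2202 + 0.02218 = 0.2424 kg·m².
ω_f = I_p ω_i / I_f = (0.2202)(2.22) / 0.2424 = 2.017 rad/s.

ω_f ≈ 2.02 rad/s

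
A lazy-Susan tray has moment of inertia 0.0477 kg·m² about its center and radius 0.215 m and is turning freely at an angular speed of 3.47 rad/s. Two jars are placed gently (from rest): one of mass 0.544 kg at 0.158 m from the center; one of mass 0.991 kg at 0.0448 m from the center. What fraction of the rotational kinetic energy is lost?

fraction ≈ 0.246

The added mass arrives with no angular momentum about the center, and any external torque about the center is negligible, so the system's angular momentum is conserved.
Added inertia Σmr² = (0.544)(0.158)² + (0.991)(0.0448)² = 0.01557 kg·m²; I_f = 0.04770 + 0.01557 = 0.06327 kg·m².
ω_f = I_p ω_i / I_f = (0.04770)(3.47) / 0.06327 = 2.616 rad/s.
KE_i = ½(0.04770)(3.470 rad/s)² = 0.2872 J; KE_f = ½(0.06327)(2.616)² = 0.2165 J.
Fraction lost = 0.2461.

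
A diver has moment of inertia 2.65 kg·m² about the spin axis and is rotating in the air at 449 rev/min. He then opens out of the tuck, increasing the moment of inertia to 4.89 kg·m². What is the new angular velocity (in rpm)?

No external torque acts about the spin axis, so angular momentum is conserved.
ω₂ = I₁ω₁ / I₂ = (2.650)(449 rpm) / (4.890) = 243.3 rpm.

ω₂ ≈ 243 rpm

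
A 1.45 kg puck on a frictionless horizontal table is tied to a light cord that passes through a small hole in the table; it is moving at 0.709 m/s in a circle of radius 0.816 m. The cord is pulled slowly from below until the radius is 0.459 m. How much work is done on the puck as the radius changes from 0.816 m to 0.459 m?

W ≈ 0.787 J

The only horizontal force on the mass is along the cord (radial), so it exerts no torque about the hole and angular momentum m v r is conserved.
v₂ = v₁ r₁ / r₂ = (0.709)(0.816) / (0.459) = 1.260 m/s.
W = ΔKE = ½m(v₂² − v₁²) = 0.7874 J.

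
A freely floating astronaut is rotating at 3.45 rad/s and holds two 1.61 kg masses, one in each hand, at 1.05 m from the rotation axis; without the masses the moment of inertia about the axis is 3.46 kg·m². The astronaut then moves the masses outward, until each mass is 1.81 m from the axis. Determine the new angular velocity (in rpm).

No external torque acts about the spin axis, so angular momentum is conserved.
I₁ = 3.46 + 2(1.61)(1.05)² = 7.010 kg·m²; I₂ = 3.46 + 2(1.61)(1.81)² = 14.01 kg·m².
ω₂ = I₁ω₁ / I₂ = (7.010)(3.45 rad/s) / (14.01) = 1.726 rad/s = 16.49 rpm.

ω₂ ≈ 16.5 rpm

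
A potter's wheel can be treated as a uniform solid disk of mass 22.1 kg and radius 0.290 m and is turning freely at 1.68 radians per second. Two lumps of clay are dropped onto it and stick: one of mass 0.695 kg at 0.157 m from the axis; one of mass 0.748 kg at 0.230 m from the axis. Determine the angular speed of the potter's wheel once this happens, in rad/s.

The added mass arrives with no angular momentum about the axis, and any external torque about the axis is negligible, so the system's angular momentum is conserved.
I_p = ½(22.1)(0.290)² = 0.9293 kg·m².
Added inertia Σmr² = (0.695)(0.157)² + (0.748)(0.230)² = 0.05670 kg·m²; I_f = 0.9293 + 0.05670 = 0.9860 kg·m².
ω_f = I_p ω_i / I_f = (0.9293)(1.68) / 0.9860 = 1.583 rad/s.

ω_f ≈ 1.58 rad/s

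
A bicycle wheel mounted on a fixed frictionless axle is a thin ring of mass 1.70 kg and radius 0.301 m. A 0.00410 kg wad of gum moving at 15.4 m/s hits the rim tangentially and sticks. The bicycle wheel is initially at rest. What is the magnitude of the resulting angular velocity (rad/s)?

About the axle the impulsive forces during the collision are internal, so angular momentum about that axis is conserved.
I_p = (1.70)(0.301)² = 0.1540 kg·m². Taking the sense of the wad of gum's angular momentum as positive, L_{wad} = m v R = (0.00410)(15.4)(0.301) = 0.01901 kg·m²/s.
L_i = 0 + 0.01901 = 0.01901 kg·m²/s.
After sticking, I_f = I_p + m R² = 0.1540 + (0.00410)(0.301)² = 0.1544 kg·m².
ω_f = L_i / I_f = 0.01901 / 0.1544 = 0.1231 rad/s.

|ω_f| ≈ 0.123 rad/s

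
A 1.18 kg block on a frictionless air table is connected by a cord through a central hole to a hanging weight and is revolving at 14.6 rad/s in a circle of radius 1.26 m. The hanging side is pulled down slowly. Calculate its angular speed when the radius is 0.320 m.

No torque about the axis ⇒ m r₁² ω₁ = m r₂² ω₂.
ω₂ = ω₁ (r₁/r₂)² = (14.6)(1.26/0.320)² = 226.4 rad/s.

ω₂ ≈ 226 rad/s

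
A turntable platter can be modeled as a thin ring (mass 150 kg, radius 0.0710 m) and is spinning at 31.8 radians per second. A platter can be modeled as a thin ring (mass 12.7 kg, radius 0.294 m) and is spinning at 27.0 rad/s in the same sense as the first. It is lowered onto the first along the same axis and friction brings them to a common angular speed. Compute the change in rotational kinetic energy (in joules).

ΔKE ≈ -5.16 J

No external torque acts about the common axis, so total angular momentum is conserved.
Moments of inertia: I_A = (150)(0.0710)² = 0.7561 kg·m²; I_B = (12.7)(0.294)² = 1.098 kg·m².
Taking A's sense as positive: L = (0.7561)(31.8) + (1.098)(27.0) = 53.68 kg·m²·rad/s.
Combined I = 0.7561 + 1.098 = 1.854 kg·m².
ω_f = L / I = 53.68 / 1.854 = 28.96 rad/s.
KE_i = ½ΣIω² = 782.4 J; KE_f = ½(1.854)(28.96)² = 777.3 J.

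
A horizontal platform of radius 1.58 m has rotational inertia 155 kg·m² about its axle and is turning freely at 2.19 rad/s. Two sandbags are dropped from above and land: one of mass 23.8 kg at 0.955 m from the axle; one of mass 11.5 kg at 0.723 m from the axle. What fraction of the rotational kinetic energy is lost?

No external torque acts about the axle; L_before = L_after.
Added inertia Σmr² = (23.8)(0.955)² + (11.5)(0.723)² = 27.72 kg·m²; I_f = 155.0 + 27.72 = 182.7 kg·m².
ω_f = I_p ω_i / I_f = (155.0)(2.19) / 182.7 = 1.858 rad/s.
KE_i = ½(155.0)(2.190 rad/s)² = 371.7 J; KE_f = ½(182.7)(1.858)² = 315.3 J.
Fraction lost = 0.1517.

fraction ≈ 0.152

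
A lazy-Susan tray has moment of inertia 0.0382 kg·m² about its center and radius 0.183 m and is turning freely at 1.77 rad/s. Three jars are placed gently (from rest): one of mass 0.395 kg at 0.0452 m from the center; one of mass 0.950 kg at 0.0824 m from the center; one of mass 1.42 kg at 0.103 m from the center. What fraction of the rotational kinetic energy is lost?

fraction ≈ 0.369

No external torque acts about the center; L_before = L_after.
Added inertia Σmr² = (0.395)(0.0452)² + (0.950)(0.0824)² + (1.42)(0.103)² = 0.02232 kg·m²; I_f = 0.03820 + 0.02232 = 0.06052 kg·m².
ω_f = I_p ω_i / I_f = (0.03820)(1.77) / 0.06052 = 1.117 rad/s.
KE_i = ½(0.03820)(1.770 rad/s)² = 0.05984 J; KE_f = ½(0.06052)(1.117)² = 0.03777 J.
Fraction lost = 0.3688.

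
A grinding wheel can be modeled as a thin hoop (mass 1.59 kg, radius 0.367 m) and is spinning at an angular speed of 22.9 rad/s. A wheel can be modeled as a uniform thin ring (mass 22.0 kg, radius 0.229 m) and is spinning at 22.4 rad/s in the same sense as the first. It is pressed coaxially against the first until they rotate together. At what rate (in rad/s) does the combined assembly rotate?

|ω_f| ≈ 22.5 rad/s

The coupling torques are internal; angular momentum about the shared axis is conserved.
Moments of inertia: I_A = (1.59)(0.367)² = 0.2142 kg·m²; I_B = (22.0)(0.229)² = 1.154 kg·m².
Taking A's sense as positive: L = (0.2142)(22.9) + (1.154)(22.4) = 30.75 kg·m²·rad/s.
Combined I = 0.2142 + 1.154 = 1.368 kg·m².
ω_f = L / I = 30.75 / 1.368 = 22.48 rad/s.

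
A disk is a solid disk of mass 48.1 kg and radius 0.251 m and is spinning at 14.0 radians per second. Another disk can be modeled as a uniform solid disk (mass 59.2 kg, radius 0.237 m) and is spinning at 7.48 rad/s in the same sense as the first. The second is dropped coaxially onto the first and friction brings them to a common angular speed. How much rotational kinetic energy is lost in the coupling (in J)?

The coupling torques are internal; angular momentum about the shared axis is conserved.
Moments of inertia: I_A = ½(48.1)(0.251)² = 1.515 kg·m²; I_B = ½(59.2)(0.237)² = 1.663 kg·m².
Taking A's sense as positive: L = (1.515)(14.0) + (1.663)(7.48) = 33.65 kg·m²·rad/s.
Combined I = 1.515 + 1.663 = 3.178 kg·m².
ω_f = L / I = 33.65 / 3.178 = 10.59 rad/s.
KE_i = ½ΣIω² = 195.0 J; KE_f = ½(3.178)(10.59)² = 178.1 J.

ΔKE lost ≈ 16.8 J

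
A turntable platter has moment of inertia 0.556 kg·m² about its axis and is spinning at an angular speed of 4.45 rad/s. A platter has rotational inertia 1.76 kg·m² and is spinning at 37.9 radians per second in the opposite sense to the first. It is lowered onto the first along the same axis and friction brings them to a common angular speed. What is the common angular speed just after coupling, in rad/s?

The coupling torques are internal; angular momentum about the shared axis is conserved.
Taking A's sense as positive: L = (0.5560)(4.45) − (1.760)(37.9) = -64.23 kg·m²·rad/s.
Combined I = 0.5560 + 1.760 = 2.316 kg·m².
ω_f = L / I = -64.23 / 2.316 = -27.73 rad/s.

|ω_f| ≈ 27.7 rad/s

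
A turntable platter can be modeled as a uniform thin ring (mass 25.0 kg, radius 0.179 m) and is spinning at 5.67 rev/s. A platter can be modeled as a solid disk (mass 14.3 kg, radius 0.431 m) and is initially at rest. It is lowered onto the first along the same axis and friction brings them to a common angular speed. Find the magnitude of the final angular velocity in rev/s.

No external torque acts about the common axis, so total angular momentum is conserved.
Moments of inertia: I_A = (25.0)(0.179)² = 0.8010 kg·m²; I_B = ½(14.3)(0.431)² = 1.328 kg·m².
Taking A's sense as positive: L = (0.8010)(5.67) = 4.542 kg·m²·rev/s.
Combined I = 0.8010 + 1.328 = 2.129 kg·m².
ω_f = L / I = 4.542 / 2.129 = 2.133 rev/s.

|ω_f| ≈ 2.13 rev/s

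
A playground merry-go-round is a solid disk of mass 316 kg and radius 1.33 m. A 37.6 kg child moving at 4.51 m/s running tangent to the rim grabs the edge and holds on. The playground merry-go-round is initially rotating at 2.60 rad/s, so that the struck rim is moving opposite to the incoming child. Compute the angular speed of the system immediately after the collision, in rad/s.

|ω_f| ≈ 1.45 rad/s

About the axle the impulsive forces during the collision are internal, so angular momentum about that axis is conserved.
I_p = ½(316)(1.33)² = 279.5 kg·m². Taking the sense of the child's angular momentum as positive, L_{child} = m v R = (37.6)(4.51)(1.33) = 225.5 kg·m²/s.
L_i = −I_p ω_p + m v R = −(279.5)(2.60) + 225.5 = -501.1 kg·m²/s.
After sticking, I_f = I_p + m R² = 279.5 + (37.6)(1.33)² = 346.0 kg·m².
ω_f = L_i / I_f = -501.1 / 346.0 = -1.448 rad/s.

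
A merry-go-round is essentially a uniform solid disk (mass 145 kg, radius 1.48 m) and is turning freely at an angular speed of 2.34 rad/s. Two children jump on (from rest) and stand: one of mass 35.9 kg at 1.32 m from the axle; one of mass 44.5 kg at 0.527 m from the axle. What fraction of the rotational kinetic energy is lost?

fraction ≈ 0.321

No external torque acts about the axle; L_before = L_after.
I_p = ½(145)(1.48)² = 158.8 kg·m².
Added inertia Σmr² = (35.9)(1.32)² + (44.5)(0.527)² = 74.91 kg·m²; I_f = 158.8 + 74.91 = 233.7 kg·m².
ω_f = I_p ω_i / I_f = (158.8)(2.34) / 233.7 = 1.590 rad/s.
KE_i = ½(158.8)(2.340 rad/s)² = 434.8 J; KE_f = ½(233.7)(1.590)² = 295.4 J.
Fraction lost = 0.3205.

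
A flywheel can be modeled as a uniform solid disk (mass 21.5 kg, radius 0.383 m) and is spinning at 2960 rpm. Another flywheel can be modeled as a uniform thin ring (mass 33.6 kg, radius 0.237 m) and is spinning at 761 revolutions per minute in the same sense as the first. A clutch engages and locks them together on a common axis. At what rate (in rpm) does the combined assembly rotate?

No external torque acts about the common axis, so total angular momentum is conserved.
Moments of inertia: I_A = ½(21.5)(0.383)² = 1.577 kg·m²; I_B = (33.6)(0.237)² = 1.887 kg·m².
Taking A's sense as positive: L = (1.577)(2960) + (1.887)(761) = 6104 kg·m²·rpm.
Combined I = 1.577 + 1.887 = 3.464 kg·m².
ω_f = L / I = 6104 / 3.464 = 1762 rpm.

|ω_f| ≈ 1760 rpm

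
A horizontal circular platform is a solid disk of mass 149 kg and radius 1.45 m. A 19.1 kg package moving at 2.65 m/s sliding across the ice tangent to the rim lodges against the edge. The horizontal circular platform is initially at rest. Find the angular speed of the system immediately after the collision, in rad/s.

|ω_f| ≈ 0.373 rad/s

About the central axle the impulsive forces during the collision are internal, so angular momentum about that axis is conserved.
I_p = ½(149)(1.45)² = 156.6 kg·m². Taking the sense of the package's angular momentum as positive, L_{package} = m v R = (19.1)(2.65)(1.45) = 73.39 kg·m²/s.
L_i = 0 + 73.39 = 73.39 kg·m²/s.
After sticking, I_f = I_p + m R² = 156.6 + (19.1)(1.45)² = 196.8 kg·m².
ω_f = L_i / I_f = 73.39 / 196.8 = 0.3729 rad/s.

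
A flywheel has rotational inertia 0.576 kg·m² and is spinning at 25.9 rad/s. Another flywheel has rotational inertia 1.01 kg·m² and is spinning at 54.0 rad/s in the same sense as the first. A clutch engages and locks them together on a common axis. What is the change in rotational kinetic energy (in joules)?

No external torque acts about the common axis, so total angular momentum is conserved.
Taking A's sense as positive: L = (0.5760)(25.9) + (1.010)(54.0) = 69.46 kg·m²·rad/s.
Combined I = 0.5760 + 1.010 = 1.586 kg·m².
ω_f = L / I = 69.46 / 1.586 = 43.79 rad/s.
KE_i = ½ΣIω² = 1666 J; KE_f = ½(1.586)(43.79)² = 1521 J.

ΔKE ≈ -145 J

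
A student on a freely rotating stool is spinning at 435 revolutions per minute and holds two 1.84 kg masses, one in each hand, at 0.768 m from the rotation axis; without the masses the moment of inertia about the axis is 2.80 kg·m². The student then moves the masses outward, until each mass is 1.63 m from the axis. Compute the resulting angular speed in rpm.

ω₂ ≈ 172 rpm

With no external torque about the axis, L is conserved: I₁ω₁ = I₂ω₂.
I₁ = 2.80 + 2(1.84)(0.768)² = 4.971 kg·m²; I₂ = 2.80 + 2(1.84)(1.63)² = 12.58 kg·m².
ω₂ = I₁ω₁ / I₂ = (4.971)(435 rpm) / (12.58) = 171.9 rpm.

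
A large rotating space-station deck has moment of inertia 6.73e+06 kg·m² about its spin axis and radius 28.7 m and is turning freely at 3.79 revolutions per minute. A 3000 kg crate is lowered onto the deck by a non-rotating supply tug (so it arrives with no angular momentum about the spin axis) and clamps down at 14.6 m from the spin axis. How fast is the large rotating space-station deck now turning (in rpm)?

ω_f ≈ 3.46 rpm

No external torque acts about the spin axis; L_before = L_after.
Added inertia Σmr² = (3000)(14.6)² = 6.395e+05 kg·m²; I_f = 6.730e+06 + 6.395e+05 = 7.369e+06 kg·m².
ω_f = I_p ω_i / I_f = (6.730e+06)(3.79) / 7.369e+06 = 3.461 rpm.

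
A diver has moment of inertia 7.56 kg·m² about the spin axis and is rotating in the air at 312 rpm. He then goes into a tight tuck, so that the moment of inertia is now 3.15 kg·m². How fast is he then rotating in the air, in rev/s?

Angular momentum about the spin axis is conserved since the torque about it is zero.
ω₂ = I₁ω₁ / I₂ = (7.560)(312 rpm) / (3.150) = 748.8 rpm = 12.48 rev/s.

ω₂ ≈ 12.5 rev/s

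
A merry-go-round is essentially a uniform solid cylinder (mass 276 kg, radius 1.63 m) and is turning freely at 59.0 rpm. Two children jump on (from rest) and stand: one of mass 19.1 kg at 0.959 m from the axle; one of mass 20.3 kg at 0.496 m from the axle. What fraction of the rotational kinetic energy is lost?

fraction ≈ 0.0580

No external torque acts about the axle; L_before = L_after.
I_p = ½(276)(1.63)² = 366.7 kg·m².
Added inertia Σmr² = (19.1)(0.959)² + (20.3)(0.496)² = 22.56 kg·m²; I_f = 366.7 + 22.56 = 389.2 kg·m².
ω_f = I_p ω_i / I_f = (366.7)(59.0) / 389.2 = 55.58 rpm.
KE_i = ½(366.7)(6.178 rad/s)² = 6998 J; KE_f = ½(389.2)(5.820)² = 6593 J.
Fraction lost = 0.05796.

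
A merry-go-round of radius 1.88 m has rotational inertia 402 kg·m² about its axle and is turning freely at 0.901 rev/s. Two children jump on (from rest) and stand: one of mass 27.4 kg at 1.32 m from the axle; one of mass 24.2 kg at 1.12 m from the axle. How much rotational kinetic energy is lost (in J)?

The added mass arrives with no angular momentum about the axle, and any external torque about the axle is negligible, so the system's angular momentum is conserved.
Added inertia Σmr² = (27.4)(1.32)² + (24.2)(1.12)² = 78.10 kg·m²; I_f = 402.0 + 78.10 = 480.1 kg·m².
ω_f = I_p ω_i / I_f = (402.0)(0.901) / 480.1 = 0.7544 rev/s.
KE_i = ½(402.0)(5.661 rad/s)² = 6442 J; KE_f = ½(480.1)(4.740)² = 5394 J.

energy lost ≈ 1050 J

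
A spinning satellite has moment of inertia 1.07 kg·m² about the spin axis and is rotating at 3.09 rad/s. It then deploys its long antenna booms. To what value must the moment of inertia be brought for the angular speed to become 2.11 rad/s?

No external torque acts about the spin axis, so angular momentum is conserved.
I₂ = I₁ω₁ / ω₂ = (1.07)(3.09) / (2.11) = 1.567 kg·m².

I₂ ≈ 1.57 kg·m²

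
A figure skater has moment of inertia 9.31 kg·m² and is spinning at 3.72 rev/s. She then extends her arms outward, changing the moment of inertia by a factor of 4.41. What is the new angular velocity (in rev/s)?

With no external torque about the axis, L is conserved: I₁ω₁ = I₂ω₂.
I₂ = 4.41 × 9.31 = 41.06 kg·m².
ω₂ = I₁ω₁ / I₂ = (9.310)(3.72 rev/s) / (41.06) = 0.8435 rev/s.

ω₂ ≈ 0.844 rev/s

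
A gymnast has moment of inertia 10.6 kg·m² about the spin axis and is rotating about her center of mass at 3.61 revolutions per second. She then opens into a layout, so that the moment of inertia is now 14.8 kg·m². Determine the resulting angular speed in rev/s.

ω₂ ≈ 2.59 rev/s

Angular momentum about the spin axis is conserved since the torque about it is zero.
ω₂ = I₁ω₁ / I₂ = (10.60)(3.61 rev/s) / (14.80) = 2.586 rev/s.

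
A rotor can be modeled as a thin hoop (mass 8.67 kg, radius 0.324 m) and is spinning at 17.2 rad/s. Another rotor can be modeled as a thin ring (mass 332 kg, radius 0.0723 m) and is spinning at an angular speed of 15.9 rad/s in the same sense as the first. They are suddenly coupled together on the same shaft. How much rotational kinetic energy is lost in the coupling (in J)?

No external torque acts about the common axis, so total angular momentum is conserved.
Moments of inertia: I_A = (8.67)(0.324)² = 0.9101 kg·m²; I_B = (332)(0.0723)² = 1.735 kg·m².
Taking A's sense as positive: L = (0.9101)(17.2) + (1.735)(15.9) = 43.25 kg·m²·rad/s.
Combined I = 0.9101 + 1.735 = 2.646 kg·m².
ω_f = L / I = 43.25 / 2.646 = 16.35 rad/s.
KE_i = ½ΣIω² = 354.0 J; KE_f = ½(2.646)(16.35)² = 353.5 J.

ΔKE lost ≈ 0.504 J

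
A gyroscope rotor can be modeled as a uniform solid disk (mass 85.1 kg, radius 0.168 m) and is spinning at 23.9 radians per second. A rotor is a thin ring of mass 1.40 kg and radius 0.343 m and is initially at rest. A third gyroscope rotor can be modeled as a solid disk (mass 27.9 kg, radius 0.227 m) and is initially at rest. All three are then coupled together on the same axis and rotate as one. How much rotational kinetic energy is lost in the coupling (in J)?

No external torque acts about the common axis, so total angular momentum is conserved.
Moments of inertia: I_A = ½(85.1)(0.168)² = 1.201 kg·m²; I_B = (1.40)(0.343)² = 0.1647 kg·m²; I_C = ½(27.9)(0.227)² = 0.7188 kg·m².
Taking A's sense as positive: L = (1.201)(23.9) = 28.70 kg·m²·rad/s.
Combined I = 1.201 + 0.1647 + 0.7188 = 2.084 kg·m².
ω_f = L / I = 28.70 / 2.084 = 13.77 rad/s.
KE_i = ½ΣIω² = 343.0 J; KE_f = ½(2.084)(13.77)² = 197.6 J.

ΔKE lost ≈ 145 J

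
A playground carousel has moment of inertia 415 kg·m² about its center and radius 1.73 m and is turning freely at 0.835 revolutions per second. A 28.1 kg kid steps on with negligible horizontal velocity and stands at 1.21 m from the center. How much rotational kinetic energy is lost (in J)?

The added mass arrives with no angular momentum about the center, and any external torque about the center is negligible, so the system's angular momentum is conserved.
Added inertia Σmr² = (28.1)(1.21)² = 41.14 kg·m²; I_f = 415.0 + 41.14 = 456.1 kg·m².
ω_f = I_p ω_i / I_f = (415.0)(0.835) / 456.1 = 0.7597 rev/s.
KE_i = ½(415.0)(5.246 rad/s)² = 5712 J; KE_f = ½(456.1)(4.773)² = 5196 J.

energy lost ≈ 515 J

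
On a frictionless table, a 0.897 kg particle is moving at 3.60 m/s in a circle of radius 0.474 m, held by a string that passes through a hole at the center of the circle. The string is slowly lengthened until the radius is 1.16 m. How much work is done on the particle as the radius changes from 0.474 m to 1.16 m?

W ≈ -4.84 J

Central (radial) force ⇒ zero torque about the center ⇒ m v r is constant.
v₂ = v₁ r₁ / r₂ = (3.60)(0.474) / (1.16) = 1.471 m/s.
W = ΔKE = ½m(v₂² − v₁²) = -4.842 J.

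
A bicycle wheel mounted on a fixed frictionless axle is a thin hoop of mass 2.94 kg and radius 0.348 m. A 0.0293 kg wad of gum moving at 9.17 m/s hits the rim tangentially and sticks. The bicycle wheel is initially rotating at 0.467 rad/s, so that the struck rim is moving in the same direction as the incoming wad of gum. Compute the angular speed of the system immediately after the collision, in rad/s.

|ω_f| ≈ 0.722 rad/s

About the axle the impulsive forces during the collision are internal, so angular momentum about that axis is conserved.
I_p = (2.94)(0.348)² = 0.3560 kg·m². Taking the sense of the wad of gum's angular momentum as positive, L_{wad} = m v R = (0.0293)(9.17)(0.348) = 0.09350 kg·m²/s.
L_i = +I_p ω_p + m v R = +(0.3560)(0.467) + 0.09350 = 0.2598 kg·m²/s.
After sticking, I_f = I_p + m R² = 0.3560 + (0.0293)(0.348)² = 0.3596 kg·m².
ω_f = L_i / I_f = 0.2598 / 0.3596 = 0.7224 rad/s.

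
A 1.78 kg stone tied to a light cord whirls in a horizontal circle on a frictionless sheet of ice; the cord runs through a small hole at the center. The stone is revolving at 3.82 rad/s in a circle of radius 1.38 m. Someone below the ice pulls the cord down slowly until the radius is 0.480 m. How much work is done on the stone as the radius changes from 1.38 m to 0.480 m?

W ≈ 180 J

No torque about the axis ⇒ m r₁² ω₁ = m r₂² ω₂.
ω₂ = ω₁ (r₁/r₂)² = (3.82)(1.38/0.480)² = 31.57 rad/s.
W = ΔKE = ½m(v₂² − v₁²) = 179.7 J.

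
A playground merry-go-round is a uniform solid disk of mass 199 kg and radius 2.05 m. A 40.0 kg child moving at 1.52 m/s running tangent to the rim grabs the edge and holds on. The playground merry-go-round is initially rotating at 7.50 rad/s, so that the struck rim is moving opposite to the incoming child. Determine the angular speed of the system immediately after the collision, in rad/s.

The axle reaction passes through the axle and exerts no torque about it; angular momentum about the axle is conserved through the impact.
I_p = ½(199)(2.05)² = 418.1 kg·m². Taking the sense of the child's angular momentum as positive, L_{child} = m v R = (40.0)(1.52)(2.05) = 124.6 kg·m²/s.
L_i = −I_p ω_p + m v R = −(418.1)(7.50) + 124.6 = -3011 kg·m²/s.
After sticking, I_f = I_p + m R² = 418.1 + (40.0)(2.05)² = 586.2 kg·m².
ω_f = L_i / I_f = -3011 / 586.2 = -5.137 rad/s.

|ω_f| ≈ 5.14 rad/s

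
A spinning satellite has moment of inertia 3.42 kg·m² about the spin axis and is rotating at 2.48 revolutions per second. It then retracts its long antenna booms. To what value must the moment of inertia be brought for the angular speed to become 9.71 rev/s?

I₂ ≈ 0.873 kg·m²

No external torque acts about the spin axis, so angular momentum is conserved.
I₂ = I₁ω₁ / ω₂ = (3.42)(2.48) / (9.71) = 0.8735 kg·m².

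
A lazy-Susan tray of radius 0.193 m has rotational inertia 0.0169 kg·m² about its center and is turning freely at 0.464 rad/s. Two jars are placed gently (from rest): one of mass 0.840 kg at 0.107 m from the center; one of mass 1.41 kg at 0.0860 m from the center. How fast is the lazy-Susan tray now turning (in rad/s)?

ω_f ≈ 0.212 rad/s

The added mass arrives with no angular momentum about the center, and any external torque about the center is negligible, so the system's angular momentum is conserved.
Added inertia Σmr² = (0.840)(0.107)² + (1.41)(0.0860)² = 0.02005 kg·m²; I_f = 0.01690 + 0.02005 = 0.03695 kg·m².
ω_f = I_p ω_i / I_f = (0.01690)(0.464) / 0.03695 = 0.2122 rad/s.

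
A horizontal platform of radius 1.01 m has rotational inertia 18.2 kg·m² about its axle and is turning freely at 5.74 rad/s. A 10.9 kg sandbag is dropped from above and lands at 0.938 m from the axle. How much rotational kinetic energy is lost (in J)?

The added mass arrives with no angular momentum about the axle, and any external torque about the axle is negligible, so the system's angular momentum is conserved.
Added inertia Σmr² = (10.9)(0.938)² = 9.590 kg·m²; I_f = 18.20 + 9.590 = 27.79 kg·m².
ω_f = I_p ω_i / I_f = (18.20)(5.74) / 27.79 = 3.759 rad/s.
KE_i = ½(18.20)(5.740 rad/s)² = 299.8 J; KE_f = ½(27.79)(3.759)² = 196.4 J.

energy lost ≈ 103 J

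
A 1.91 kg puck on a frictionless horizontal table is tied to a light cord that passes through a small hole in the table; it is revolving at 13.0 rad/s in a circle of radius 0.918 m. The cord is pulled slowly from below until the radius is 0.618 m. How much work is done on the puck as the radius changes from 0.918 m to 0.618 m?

W ≈ 164 J

The constraining force is radial, so m r² ω about the center is conserved.
ω₂ = ω₁ (r₁/r₂)² = (13.0)(0.918/0.618)² = 28.68 rad/s.
W = ΔKE = ½m(v₂² − v₁²) = 164.1 J.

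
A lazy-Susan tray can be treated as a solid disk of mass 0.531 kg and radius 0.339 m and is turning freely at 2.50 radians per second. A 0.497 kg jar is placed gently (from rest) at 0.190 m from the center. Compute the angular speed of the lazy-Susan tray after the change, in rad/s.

ω_f ≈ 1.57 rad/s

No external torque acts about the center; L_before = L_after.
I_p = ½(0.531)(0.339)² = 0.03051 kg·m².
Added inertia Σmr² = (0.497)(0.190)² = 0.01794 kg·m²; I_f = 0.03051 + 0.01794 = 0.04845 kg·m².
ω_f = I_p ω_i / I_f = (0.03051)(2.50) / 0.04845 = 1.574 rad/s.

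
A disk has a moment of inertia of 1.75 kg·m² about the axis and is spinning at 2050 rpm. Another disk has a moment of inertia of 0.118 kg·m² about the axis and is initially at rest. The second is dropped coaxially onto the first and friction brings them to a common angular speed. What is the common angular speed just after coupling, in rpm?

No external torque acts about the common axis, so total angular momentum is conserved.
Taking A's sense as positive: L = (1.750)(2050) = 3588 kg·m²·rpm.
Combined I = 1.750 + 0.1180 = 1.868 kg·m².
ω_f = L / I = 3588 / 1.868 = 1921 rpm.

|ω_f| ≈ 1920 rpm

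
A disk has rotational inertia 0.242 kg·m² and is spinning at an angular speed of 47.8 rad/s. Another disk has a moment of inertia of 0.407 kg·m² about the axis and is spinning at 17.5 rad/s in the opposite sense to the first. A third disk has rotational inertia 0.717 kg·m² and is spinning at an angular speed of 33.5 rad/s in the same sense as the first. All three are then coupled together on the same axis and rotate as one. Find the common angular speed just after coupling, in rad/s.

|ω_f| ≈ 20.8 rad/s

The coupling torques are internal; angular momentum about the shared axis is conserved.
Taking A's sense as positive: L = (0.2420)(47.8) − (0.4070)(17.5) + (0.7170)(33.5) = 28.46 kg·m²·rad/s.
Combined I = 0.2420 + 0.4070 + 0.7170 = 1.366 kg·m².
ω_f = L / I = 28.46 / 1.366 = 20.84 rad/s.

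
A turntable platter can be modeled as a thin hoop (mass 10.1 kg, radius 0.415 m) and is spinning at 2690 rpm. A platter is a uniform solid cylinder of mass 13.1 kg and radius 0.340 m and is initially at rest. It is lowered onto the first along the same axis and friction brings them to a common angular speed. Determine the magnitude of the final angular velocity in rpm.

|ω_f| ≈ 1870 rpm

No external torque acts about the common axis, so total angular momentum is conserved.
Moments of inertia: I_A = (10.1)(0.415)² = 1.739 kg·m²; I_B = ½(13.1)(0.340)² = 0.7572 kg·m².
Taking A's sense as positive: L = (1.739)(2690) = 4679 kg·m²·rpm.
Combined I = 1.739 + 0.7572 = 2.497 kg·m².
ω_f = L / I = 4679 / 2.497 = 1874 rpm.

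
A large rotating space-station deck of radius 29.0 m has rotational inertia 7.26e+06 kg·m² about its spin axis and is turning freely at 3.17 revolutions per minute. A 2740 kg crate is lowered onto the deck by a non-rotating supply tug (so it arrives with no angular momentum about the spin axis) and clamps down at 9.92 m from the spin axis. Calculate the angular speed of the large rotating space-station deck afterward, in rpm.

ω_f ≈ 3.06 rpm

No external torque acts about the spin axis; L_before = L_after.
Added inertia Σmr² = (2740)(9.92)² = 2.696e+05 kg·m²; I_f = 7.260e+06 + 2.696e+05 = 7.530e+06 kg·m².
ω_f = I_p ω_i / I_f = (7.260e+06)(3.17) / 7.530e+06 = 3.056 rpm.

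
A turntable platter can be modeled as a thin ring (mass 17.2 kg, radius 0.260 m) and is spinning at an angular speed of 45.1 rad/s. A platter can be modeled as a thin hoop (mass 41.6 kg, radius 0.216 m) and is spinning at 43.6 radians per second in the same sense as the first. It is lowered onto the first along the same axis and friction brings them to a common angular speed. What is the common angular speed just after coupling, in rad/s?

|ω_f| ≈ 44.2 rad/s

The coupling torques are internal; angular momentum about the shared axis is conserved.
Moments of inertia: I_A = (17.2)(0.260)² = 1.163 kg·m²; I_B = (41.6)(0.216)² = 1.941 kg·m².
Taking A's sense as positive: L = (1.163)(45.1) + (1.941)(43.6) = 137.1 kg·m²·rad/s.
Combined I = 1.163 + 1.941 = 3.104 kg·m².
ω_f = L / I = 137.1 / 3.104 = 44.16 rad/s.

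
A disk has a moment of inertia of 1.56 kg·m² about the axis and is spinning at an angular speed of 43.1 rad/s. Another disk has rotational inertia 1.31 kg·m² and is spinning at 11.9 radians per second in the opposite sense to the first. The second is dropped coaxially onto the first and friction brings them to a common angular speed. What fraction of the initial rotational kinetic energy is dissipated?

fraction ≈ 0.699

The coupling torques are internal; angular momentum about the shared axis is conserved.
Taking A's sense as positive: L = (1.560)(43.1) − (1.310)(11.9) = 51.65 kg·m²·rad/s.
Combined I = 1.560 + 1.310 = 2.870 kg·m².
ω_f = L / I = 51.65 / 2.870 = 18.00 rad/s.
KE_i = ½ΣIω² = 1542 J; KE_f = ½(2.870)(18.00)² = 464.7 J.
Fraction dissipated = (KE_i − KE_f)/KE_i = 0.6986.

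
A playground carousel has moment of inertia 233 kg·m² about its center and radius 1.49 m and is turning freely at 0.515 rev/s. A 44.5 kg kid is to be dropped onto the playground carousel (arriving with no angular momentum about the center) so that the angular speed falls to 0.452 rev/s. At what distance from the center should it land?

r ≈ 0.854 m

The added mass arrives with no angular momentum about the center, and any external torque about the center is negligible, so the system's angular momentum is conserved.
I_p ω_i = (I_p + m r²) ω_f ⇒ m r² = I_p(ω_i/ω_f − 1) = 233.0(0.515/0.452 − 1) = 32.48 kg·m².
r = √(32.48/44.5) = 0.8543 m.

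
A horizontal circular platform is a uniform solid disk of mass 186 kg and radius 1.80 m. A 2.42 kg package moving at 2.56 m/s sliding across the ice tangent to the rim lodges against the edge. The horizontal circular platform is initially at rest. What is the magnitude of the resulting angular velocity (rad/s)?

About the central axle the impulsive forces during the collision are internal, so angular momentum about that axis is conserved.
I_p = ½(186)(1.80)² = 301.3 kg·m². Taking the sense of the package's angular momentum as positive, L_{package} = m v R = (2.42)(2.56)(1.80) = 11.15 kg·m²/s.
L_i = 0 + 11.15 = 11.15 kg·m²/s.
After sticking, I_f = I_p + m R² = 301.3 + (2.42)(1.80)² = 309.2 kg·m².
ω_f = L_i / I_f = 11.15 / 309.2 = 0.03607 rad/s.

|ω_f| ≈ 0.0361 rad/s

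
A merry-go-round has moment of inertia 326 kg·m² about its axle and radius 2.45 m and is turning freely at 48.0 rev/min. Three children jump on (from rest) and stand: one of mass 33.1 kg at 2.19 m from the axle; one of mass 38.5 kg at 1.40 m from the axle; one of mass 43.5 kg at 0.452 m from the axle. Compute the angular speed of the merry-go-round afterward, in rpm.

ω_f ≈ 27.5 rpm

The added mass arrives with no angular momentum about the axle, and any external torque about the axle is negligible, so the system's angular momentum is conserved.
Added inertia Σmr² = (33.1)(2.19)² + (38.5)(1.40)² + (43.5)(0.452)² = 243.1 kg·m²; I_f = 326.0 + 243.1 = 569.1 kg·m².
ω_f = I_p ω_i / I_f = (326.0)(48.0) / 569.1 = 27.50 rpm.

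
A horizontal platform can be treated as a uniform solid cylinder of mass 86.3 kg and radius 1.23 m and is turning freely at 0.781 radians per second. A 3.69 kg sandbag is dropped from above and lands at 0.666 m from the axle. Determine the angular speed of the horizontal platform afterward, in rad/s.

ω_f ≈ 0.762 rad/s

The added mass arrives with no angular momentum about the axle, and any external torque about the axle is negligible, so the system's angular momentum is conserved.
I_p = ½(86.3)(1.23)² = 65.28 kg·m².
Added inertia Σmr² = (3.69)(0.666)² = 1.637 kg·m²; I_f = 65.28 + 1.637 = 66.92 kg·m².
ω_f = I_p ω_i / I_f = (65.28)(0.781) / 66.92 = 0.7619 rad/s.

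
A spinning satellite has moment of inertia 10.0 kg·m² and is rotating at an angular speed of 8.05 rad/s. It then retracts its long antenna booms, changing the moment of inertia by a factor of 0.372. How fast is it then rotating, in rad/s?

ω₂ ≈ 21.6 rad/s

With no external torque about the axis, L is conserved: I₁ω₁ = I₂ω₂.
I₂ = 0.372 × 10.0 = 3.720 kg·m².
ω₂ = I₁ω₁ / I₂ = (10.00)(8.05 rad/s) / (3.720) = 21.64 rad/s.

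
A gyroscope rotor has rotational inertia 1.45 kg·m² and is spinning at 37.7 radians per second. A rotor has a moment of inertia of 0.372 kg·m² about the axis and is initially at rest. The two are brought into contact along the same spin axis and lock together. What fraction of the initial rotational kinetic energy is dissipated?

The coupling torques are internal; angular momentum about the shared axis is conserved.
Taking A's sense as positive: L = (1.450)(37.7) = 54.66 kg·m²·rad/s.
Combined I = 1.450 + 0.3720 = 1.822 kg·m².
ω_f = L / I = 54.66 / 1.822 = 30.00 rad/s.
KE_i = ½ΣIω² = 1030 J; KE_f = ½(1.822)(30.00)² = 820.1 J.
Fraction dissipated = (KE_i − KE_f)/KE_i = 0.2042.

fraction ≈ 0.204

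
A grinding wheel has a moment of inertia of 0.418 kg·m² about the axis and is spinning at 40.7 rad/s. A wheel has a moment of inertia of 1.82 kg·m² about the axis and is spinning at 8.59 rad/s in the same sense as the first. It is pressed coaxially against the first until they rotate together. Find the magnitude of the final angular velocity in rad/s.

|ω_f| ≈ 14.6 rad/s

No external torque acts about the common axis, so total angular momentum is conserved.
Taking A's sense as positive: L = (0.4180)(40.7) + (1.820)(8.59) = 32.65 kg·m²·rad/s.
Combined I = 0.4180 + 1.820 = 2.238 kg·m².
ω_f = L / I = 32.65 / 2.238 = 14.59 rad/s.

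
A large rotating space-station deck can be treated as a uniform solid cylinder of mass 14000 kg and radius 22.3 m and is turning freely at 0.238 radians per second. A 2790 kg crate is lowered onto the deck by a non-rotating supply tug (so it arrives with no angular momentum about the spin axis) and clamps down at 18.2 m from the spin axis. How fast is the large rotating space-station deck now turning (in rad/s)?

ω_f ≈ 0.188 rad/s

No external torque acts about the spin axis; L_before = L_after.
I_p = ½(14000)(22.3)² = 3.481e+06 kg·m².
Added inertia Σmr² = (2790)(18.2)² = 9.242e+05 kg·m²; I_f = 3.481e+06 + 9.242e+05 = 4.405e+06 kg·m².
ω_f = I_p ω_i / I_f = (3.481e+06)(0.238) / 4.405e+06 = 0.1881 rad/s.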